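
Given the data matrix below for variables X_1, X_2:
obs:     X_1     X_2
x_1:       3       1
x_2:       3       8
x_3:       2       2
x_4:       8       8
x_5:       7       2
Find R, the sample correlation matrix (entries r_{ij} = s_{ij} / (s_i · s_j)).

Step 1 — column means:
  mean(X_1) = (3 + 3 + 2 + 8 + 7) / 5 = 23/5 = 4.6
  mean(X_2) = (1 + 8 + 2 + 8 + 2) / 5 = 21/5 = 4.2

Step 2 — sample variances and covariances s[i,j] = (1/(n-1)) · Σ_k (x_{k,i} - mean_i) · (x_{k,j} - mean_j), with n-1 = 4:
  s[X_1,X_1] = ((-1.6)·(-1.6) + (-1.6)·(-1.6) + (-2.6)·(-2.6) + (3.4)·(3.4) + (2.4)·(2.4)) / 4 = 29.2/4 = 7.3
  s[X_1,X_2] = ((-1.6)·(-3.2) + (-1.6)·(3.8) + (-2.6)·(-2.2) + (3.4)·(3.8) + (2.4)·(-2.2)) / 4 = 12.4/4 = 3.1
  s[X_2,X_2] = ((-3.2)·(-3.2) + (3.8)·(3.8) + (-2.2)·(-2.2) + (3.8)·(3.8) + (-2.2)·(-2.2)) / 4 = 48.8/4 = 12.2
  Sample standard deviations s_i = √(s[i,i]):
  s(X_1) = √(7.3) = 2.7019
  s(X_2) = √(12.2) = 3.4928

Step 3 — r_{ij} = s_{ij} / (s_i · s_j):
  r[X_1,X_1] = 1 (diagonal).
  r[X_1,X_2] = 3.1 / (2.7019 · 3.4928) = 3.1 / 9.4372 = 0.3285
  r[X_2,X_2] = 1 (diagonal).

R is symmetric with unit diagonal. Assembling:

R = [[1, 0.3285],
 [0.3285, 1]]


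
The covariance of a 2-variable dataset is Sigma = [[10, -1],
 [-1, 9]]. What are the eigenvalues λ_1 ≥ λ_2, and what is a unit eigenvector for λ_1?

Step 1 — characteristic polynomial of 2×2 Sigma:
  det(Sigma - λI) = λ² - trace · λ + det = 0.
  trace = 10 + 9 = 19, det = 10·9 - (-1)² = 89.
Step 2 — discriminant:
  Δ = trace² - 4·det = 361 - 356 = 5.
Step 3 — eigenvalues:
  λ = (trace ± √Δ)/2 = (19 ± 2.2361)/2,
  λ_1 = 10.618,  λ_2 = 8.382.

Step 4 — unit eigenvector for λ_1: solve (Sigma - λ_1 I)v = 0. First row:
  (10 - 10.618)·v_x + (-1)·v_y = 0, i.e. (-0.618)·v_x + (-1)·v_y = 0,
  so v ∝ (b, λ_1 - a) = (-1, 0.618); multiply by -1 so the first entry is positive: u = (1, -0.618).
  ||u|| = √((1)² + (-0.618)²) = √(1.382) ≈ 1.1756,
  v_1 = u/||u|| ≈ (0.8507, -0.5257) (||v_1|| = 1).

λ_1 = 10.618,  λ_2 = 8.382;  v_1 ≈ (0.8507, -0.5257)


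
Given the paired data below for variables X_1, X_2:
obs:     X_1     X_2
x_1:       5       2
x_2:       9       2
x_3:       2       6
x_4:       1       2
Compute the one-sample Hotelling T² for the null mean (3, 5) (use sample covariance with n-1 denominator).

Step 1 — sample mean vector:
  mean(X_1) = (5 + 9 + 2 + 1) / 4 = 17/4 = 4.25
  mean(X_2) = (2 + 2 + 6 + 2) / 4 = 12/4 = 3
  x̄ = (4.25, 3),  deviation x̄ - mu_0 = (4.25, 3) - (3, 5) = (1.25, -2).

Step 2 — sample covariance matrix, S[i,j] = (1/(n-1)) · Σ_k (x_{k,i} - mean_i) · (x_{k,j} - mean_j), divisor n-1 = 3:
  S[X_1,X_1] = ((0.75)·(0.75) + (4.75)·(4.75) + (-2.25)·(-2.25) + (-3.25)·(-3.25)) / 3 = 38.75/3 = 12.9167
  S[X_1,X_2] = ((0.75)·(-1) + (4.75)·(-1) + (-2.25)·(3) + (-3.25)·(-1)) / 3 = -9/3 = -3
  S[X_2,X_2] = ((-1)·(-1) + (-1)·(-1) + (3)·(3) + (-1)·(-1)) / 3 = 12/3 = 4
  S = [[12.9167, -3],
 [-3, 4]].

Step 3 — invert S. det(S) = 12.9167·4 - (-3)² = 42.6667.
  S^{-1} = (1/det) · [[d, -b], [-b, a]] = [[0.0938, 0.0703],
 [0.0703, 0.3027]].

Step 4 — quadratic form (x̄ - mu_0)^T · S^{-1} · (x̄ - mu_0):
  S^{-1} · (x̄ - mu_0) = (-0.0234, -0.5176),
  (x̄ - mu_0)^T · [...] = (1.25)·(-0.0234) + (-2)·(-0.5176) = 1.0059.

Step 5 — scale by n: T² = 4 · 1.0059 = 4.0234.

T² ≈ 4.0234


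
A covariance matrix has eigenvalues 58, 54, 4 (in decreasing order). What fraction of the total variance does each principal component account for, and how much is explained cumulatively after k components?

Step 1 — total variance = trace(Sigma) = Σ λ_i = 58 + 54 + 4 = 116.

Step 2 — fraction explained by component i = λ_i / Σ λ:
  PC1: 58/116 = 0.5
  PC2: 54/116 = 0.4655
  PC3: 4/116 = 0.0345

Step 3 — cumulative fraction after k components = (λ_1 + ... + λ_k) / Σ λ:
  k = 1: 58/116 = 0.5
  k = 2: (58 + 54)/116 = 112/116 = 0.9655
  k = 3: (58 + 54 + 4)/116 = 116/116 = 1

Summary (fraction, with percent):

explained: PC1 0.5 (50%), PC2 0.4655 (46.55%), PC3 0.0345 (3.45%);  cumulative: 0.5, 0.9655, 1


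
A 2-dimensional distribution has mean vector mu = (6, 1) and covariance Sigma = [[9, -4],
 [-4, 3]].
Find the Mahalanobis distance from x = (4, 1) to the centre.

Step 1 — centre the observation: (x - mu) = (-2, 0).

Step 2 — invert Sigma. det(Sigma) = 9·3 - (-4)² = 11.
  Sigma^{-1} = (1/det) · [[d, -b], [-b, a]] = [[0.2727, 0.3636],
 [0.3636, 0.8182]].

Step 3 — form the quadratic (x - mu)^T · Sigma^{-1} · (x - mu):
  Sigma^{-1} · (x - mu) = (-0.5455, -0.7273).
  (x - mu)^T · [Sigma^{-1} · (x - mu)] = (-2)·(-0.5455) + (0)·(-0.7273) = 1.0909.

Step 4 — take square root: d = √(1.0909) ≈ 1.0445.

d(x, mu) = √(1.0909) ≈ 1.0445


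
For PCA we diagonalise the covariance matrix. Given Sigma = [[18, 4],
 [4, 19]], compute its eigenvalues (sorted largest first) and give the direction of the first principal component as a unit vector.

Step 1 — characteristic polynomial of 2×2 Sigma:
  det(Sigma - λI) = λ² - trace · λ + det = 0.
  trace = 18 + 19 = 37, det = 18·19 - (4)² = 326.
Step 2 — discriminant:
  Δ = trace² - 4·det = 1369 - 1304 = 65.
Step 3 — eigenvalues:
  λ = (trace ± √Δ)/2 = (37 ± 8.0623)/2,
  λ_1 = 22.5311,  λ_2 = 14.4689.

Step 4 — unit eigenvector for λ_1: solve (Sigma - λ_1 I)v = 0. First row:
  (18 - 22.5311)·v_x + (4)·v_y = 0, i.e. (-4.5311)·v_x + (4)·v_y = 0,
  so v ∝ (b, λ_1 - a) = (4, 4.5311) = u.
  ||u|| = √((4)² + (4.5311)²) = √(36.5311) ≈ 6.0441,
  v_1 = u/||u|| ≈ (0.6618, 0.7497) (||v_1|| = 1).

λ_1 = 22.5311,  λ_2 = 14.4689;  v_1 ≈ (0.6618, 0.7497)


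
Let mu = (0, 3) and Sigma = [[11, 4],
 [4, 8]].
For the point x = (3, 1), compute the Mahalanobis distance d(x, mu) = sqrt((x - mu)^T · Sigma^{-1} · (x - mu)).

Step 1 — centre the observation: (x - mu) = (3, -2).

Step 2 — invert Sigma. det(Sigma) = 11·8 - (4)² = 72.
  Sigma^{-1} = (1/det) · [[d, -b], [-b, a]] = [[0.1111, -0.0556],
 [-0.0556, 0.1528]].

Step 3 — form the quadratic (x - mu)^T · Sigma^{-1} · (x - mu):
  Sigma^{-1} · (x - mu) = (0.4444, -0.4722).
  (x - mu)^T · [Sigma^{-1} · (x - mu)] = (3)·(0.4444) + (-2)·(-0.4722) = 2.2778.

Step 4 — take square root: d = √(2.2778) ≈ 1.5092.

d(x, mu) = √(2.2778) ≈ 1.5092


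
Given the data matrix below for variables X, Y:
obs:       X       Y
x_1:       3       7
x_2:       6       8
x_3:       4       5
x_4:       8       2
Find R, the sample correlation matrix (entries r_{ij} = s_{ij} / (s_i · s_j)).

Step 1 — column means:
  mean(X) = (3 + 6 + 4 + 8) / 4 = 21/4 = 5.25
  mean(Y) = (7 + 8 + 5 + 2) / 4 = 22/4 = 5.5

Step 2 — sample variances and covariances s[i,j] = (1/(n-1)) · Σ_k (x_{k,i} - mean_i) · (x_{k,j} - mean_j), with n-1 = 3:
  s[X,X] = ((-2.25)·(-2.25) + (0.75)·(0.75) + (-1.25)·(-1.25) + (2.75)·(2.75)) / 3 = 14.75/3 = 4.9167
  s[X,Y] = ((-2.25)·(1.5) + (0.75)·(2.5) + (-1.25)·(-0.5) + (2.75)·(-3.5)) / 3 = -10.5/3 = -3.5
  s[Y,Y] = ((1.5)·(1.5) + (2.5)·(2.5) + (-0.5)·(-0.5) + (-3.5)·(-3.5)) / 3 = 21/3 = 7
  Sample standard deviations s_i = √(s[i,i]):
  s(X) = √(4.9167) = 2.2174
  s(Y) = √(7) = 2.6458

Step 3 — r_{ij} = s_{ij} / (s_i · s_j):
  r[X,X] = 1 (diagonal).
  r[X,Y] = -3.5 / (2.2174 · 2.6458) = -3.5 / 5.8666 = -0.5966
  r[Y,Y] = 1 (diagonal).

R is symmetric with unit diagonal. Assembling:

R = [[1, -0.5966],
 [-0.5966, 1]]


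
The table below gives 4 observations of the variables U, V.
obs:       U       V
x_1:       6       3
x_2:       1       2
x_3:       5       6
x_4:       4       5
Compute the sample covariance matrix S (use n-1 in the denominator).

Step 1 — column means:
  mean(U) = (6 + 1 + 5 + 4) / 4 = 16/4 = 4
  mean(V) = (3 + 2 + 6 + 5) / 4 = 16/4 = 4

Step 2 — sample covariance S[i,j] = (1/(n-1)) · Σ_k (x_{k,i} - mean_i) · (x_{k,j} - mean_j), with n-1 = 3.
  S[U,U] = ((2)·(2) + (-3)·(-3) + (1)·(1) + (0)·(0)) / 3 = 14/3 = 4.6667
  S[U,V] = ((2)·(-1) + (-3)·(-2) + (1)·(2) + (0)·(1)) / 3 = 6/3 = 2
  S[V,V] = ((-1)·(-1) + (-2)·(-2) + (2)·(2) + (1)·(1)) / 3 = 10/3 = 3.3333

S is symmetric (S[j,i] = S[i,j]). Assembling:

S = [[4.6667, 2],
 [2, 3.3333]]


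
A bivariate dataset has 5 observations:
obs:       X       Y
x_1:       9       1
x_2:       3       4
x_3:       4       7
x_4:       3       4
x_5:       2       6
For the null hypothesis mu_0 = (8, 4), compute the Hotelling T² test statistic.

Step 1 — sample mean vector:
  mean(X) = (9 + 3 + 4 + 3 + 2) / 5 = 21/5 = 4.2
  mean(Y) = (1 + 4 + 7 + 4 + 6) / 5 = 22/5 = 4.4
  x̄ = (4.2, 4.4),  deviation x̄ - mu_0 = (4.2, 4.4) - (8, 4) = (-3.8, 0.4).

Step 2 — sample covariance matrix, S[i,j] = (1/(n-1)) · Σ_k (x_{k,i} - mean_i) · (x_{k,j} - mean_j), divisor n-1 = 4:
  S[X,X] = ((4.8)·(4.8) + (-1.2)·(-1.2) + (-0.2)·(-0.2) + (-1.2)·(-1.2) + (-2.2)·(-2.2)) / 4 = 30.8/4 = 7.7
  S[X,Y] = ((4.8)·(-3.4) + (-1.2)·(-0.4) + (-0.2)·(2.6) + (-1.2)·(-0.4) + (-2.2)·(1.6)) / 4 = -19.4/4 = -4.85
  S[Y,Y] = ((-3.4)·(-3.4) + (-0.4)·(-0.4) + (2.6)·(2.6) + (-0.4)·(-0.4) + (1.6)·(1.6)) / 4 = 21.2/4 = 5.3
  S = [[7.7, -4.85],
 [-4.85, 5.3]].

Step 3 — invert S. det(S) = 7.7·5.3 - (-4.85)² = 17.2875.
  S^{-1} = (1/det) · [[d, -b], [-b, a]] = [[0.3066, 0.2805],
 [0.2805, 0.4454]].

Step 4 — quadratic form (x̄ - mu_0)^T · S^{-1} · (x̄ - mu_0):
  S^{-1} · (x̄ - mu_0) = (-1.0528, -0.8879),
  (x̄ - mu_0)^T · [...] = (-3.8)·(-1.0528) + (0.4)·(-0.8879) = 3.6454.

Step 5 — scale by n: T² = 5 · 3.6454 = 18.227.

T² ≈ 18.227


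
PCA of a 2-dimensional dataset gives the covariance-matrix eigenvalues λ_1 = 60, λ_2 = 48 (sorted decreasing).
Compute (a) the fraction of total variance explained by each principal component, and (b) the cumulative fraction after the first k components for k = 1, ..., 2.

Step 1 — total variance = trace(Sigma) = Σ λ_i = 60 + 48 = 108.

Step 2 — fraction explained by component i = λ_i / Σ λ:
  PC1: 60/108 = 0.5556
  PC2: 48/108 = 0.4444

Step 3 — cumulative fraction after k components = (λ_1 + ... + λ_k) / Σ λ:
  k = 1: 60/108 = 0.5556
  k = 2: (60 + 48)/108 = 108/108 = 1

Summary (fraction, with percent):

explained: PC1 0.5556 (55.56%), PC2 0.4444 (44.44%);  cumulative: 0.5556, 1


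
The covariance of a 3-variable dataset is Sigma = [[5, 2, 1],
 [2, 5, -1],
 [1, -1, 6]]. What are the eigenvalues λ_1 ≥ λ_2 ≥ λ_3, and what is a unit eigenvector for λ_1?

Step 1 — characteristic polynomial p(λ) = det(λI - Sigma) = λ³ - tr·λ² + c_1·λ - det, where tr = trace, c_1 = sum of the principal 2×2 minors, det = det(Sigma):
  tr = 5 + 5 + 6 = 16,
  c_1 = (5·5 - (2)²) + (5·6 - (1)²) + (5·6 - (-1)²) = 21 + 29 + 29 = 79,
  det = 5·(5·6 - (-1)²) - (2)·((2)·6 - (-1)·(1)) + (1)·((2)·(-1) - 5·(1)) = 5·(29) - (2)·(13) + (1)·(-7) = 112.
  So p(λ) = λ³ - 16λ² + 79λ - 112.
Step 2 — look for an integer root (rational root theorem: any rational root is an integer divisor of 112). Testing λ = 7:
  p(7) = 343 - 784 + 553 - 112 = 0  ✓
  Dividing out (λ - 7): p(λ) = (λ - 7)(λ² - 9λ + 16).
Step 3 — remaining eigenvalues from the quadratic λ² - 9λ + 16 = 0:
  Δ = 9² - 4·16 = 81 - 64 = 17,  λ = (9 ± √17)/2 = (9 ± 4.1231)/2 ≈ 6.5616 or 2.4384.
  Sorted: λ_1 = 7,  λ_2 = 6.5616,  λ_3 = 2.4384  (check: sum = 16 = tr ✓).

Step 4 — unit eigenvector for λ_1 = 7: v spans the null space of (Sigma - λ_1 I), whose rows are
  r_1 = (-2, 2, 1),  r_2 = (2, -2, -1),  r_3 = (1, -1, -1).
  v is orthogonal to every row, so take v ∝ r_1 × r_3 = ((2)·(-1) - (1)·(-1), (1)·(1) - (-2)·(-1), (-2)·(-1) - (2)·(1)) = (-1, -1, 0).
  Rescale (multiply by -1 so the first nonzero entry is positive): u = (1, 1, 0).
  ||u|| = √((1)² + (1)² + (0)²) = √(2) ≈ 1.4142,  v_1 = u/||u|| ≈ (0.7071, 0.7071, 0) (||v_1|| = 1).

λ_1 = 7,  λ_2 = 6.5616,  λ_3 = 2.4384;  v_1 ≈ (0.7071, 0.7071, 0)


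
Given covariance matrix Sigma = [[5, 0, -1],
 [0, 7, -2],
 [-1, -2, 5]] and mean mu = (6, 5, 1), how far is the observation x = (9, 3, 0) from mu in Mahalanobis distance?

Step 1 — centre the observation: (x - mu) = (3, -2, -1).

Step 2 — invert Sigma (cofactor / det for 3×3, or solve directly):
  Sigma^{-1} = [[0.2095, 0.0135, 0.0473],
 [0.0135, 0.1622, 0.0676],
 [0.0473, 0.0676, 0.2365]].

Step 3 — form the quadratic (x - mu)^T · Sigma^{-1} · (x - mu):
  Sigma^{-1} · (x - mu) = (0.5541, -0.3514, -0.2297).
  (x - mu)^T · [Sigma^{-1} · (x - mu)] = (3)·(0.5541) + (-2)·(-0.3514) + (-1)·(-0.2297) = 2.5946.

Step 4 — take square root: d = √(2.5946) ≈ 1.6108.

d(x, mu) = √(2.5946) ≈ 1.6108


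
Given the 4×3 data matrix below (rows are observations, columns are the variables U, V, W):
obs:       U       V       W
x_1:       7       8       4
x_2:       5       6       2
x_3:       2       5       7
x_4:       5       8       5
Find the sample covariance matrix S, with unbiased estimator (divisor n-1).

Step 1 — column means:
  mean(U) = (7 + 5 + 2 + 5) / 4 = 19/4 = 4.75
  mean(V) = (8 + 6 + 5 + 8) / 4 = 27/4 = 6.75
  mean(W) = (4 + 2 + 7 + 5) / 4 = 18/4 = 4.5

Step 2 — sample covariance S[i,j] = (1/(n-1)) · Σ_k (x_{k,i} - mean_i) · (x_{k,j} - mean_j), with n-1 = 3.
  S[U,U] = ((2.25)·(2.25) + (0.25)·(0.25) + (-2.75)·(-2.75) + (0.25)·(0.25)) / 3 = 12.75/3 = 4.25
  S[U,V] = ((2.25)·(1.25) + (0.25)·(-0.75) + (-2.75)·(-1.75) + (0.25)·(1.25)) / 3 = 7.75/3 = 2.5833
  S[U,W] = ((2.25)·(-0.5) + (0.25)·(-2.5) + (-2.75)·(2.5) + (0.25)·(0.5)) / 3 = -8.5/3 = -2.8333
  S[V,V] = ((1.25)·(1.25) + (-0.75)·(-0.75) + (-1.75)·(-1.75) + (1.25)·(1.25)) / 3 = 6.75/3 = 2.25
  S[V,W] = ((1.25)·(-0.5) + (-0.75)·(-2.5) + (-1.75)·(2.5) + (1.25)·(0.5)) / 3 = -2.5/3 = -0.8333
  S[W,W] = ((-0.5)·(-0.5) + (-2.5)·(-2.5) + (2.5)·(2.5) + (0.5)·(0.5)) / 3 = 13/3 = 4.3333

S is symmetric (S[j,i] = S[i,j]). Assembling:

S = [[4.25, 2.5833, -2.8333],
 [2.5833, 2.25, -0.8333],
 [-2.8333, -0.8333, 4.3333]]


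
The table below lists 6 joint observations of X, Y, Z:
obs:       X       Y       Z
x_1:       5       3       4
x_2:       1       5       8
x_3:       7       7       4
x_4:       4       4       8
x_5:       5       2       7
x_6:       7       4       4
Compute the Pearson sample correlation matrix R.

Step 1 — column means:
  mean(X) = (5 + 1 + 7 + 4 + 5 + 7) / 6 = 29/6 = 4.8333
  mean(Y) = (3 + 5 + 7 + 4 + 2 + 4) / 6 = 25/6 = 4.1667
  mean(Z) = (4 + 8 + 4 + 8 + 7 + 4) / 6 = 35/6 = 5.8333

Step 2 — sample variances and covariances s[i,j] = (1/(n-1)) · Σ_k (x_{k,i} - mean_i) · (x_{k,j} - mean_j), with n-1 = 5:
  s[X,X] = ((0.1667)·(0.1667) + (-3.8333)·(-3.8333) + (2.1667)·(2.1667) + (-0.8333)·(-0.8333) + (0.1667)·(0.1667) + (2.1667)·(2.1667)) / 5 = 24.8333/5 = 4.9667
  s[X,Y] = ((0.1667)·(-1.1667) + (-3.8333)·(0.8333) + (2.1667)·(2.8333) + (-0.8333)·(-0.1667) + (0.1667)·(-2.1667) + (2.1667)·(-0.1667)) / 5 = 2.1667/5 = 0.4333
  s[X,Z] = ((0.1667)·(-1.8333) + (-3.8333)·(2.1667) + (2.1667)·(-1.8333) + (-0.8333)·(2.1667) + (0.1667)·(1.1667) + (2.1667)·(-1.8333)) / 5 = -18.1667/5 = -3.6333
  s[Y,Y] = ((-1.1667)·(-1.1667) + (0.8333)·(0.8333) + (2.8333)·(2.8333) + (-0.1667)·(-0.1667) + (-2.1667)·(-2.1667) + (-0.1667)·(-0.1667)) / 5 = 14.8333/5 = 2.9667
  s[Y,Z] = ((-1.1667)·(-1.8333) + (0.8333)·(2.1667) + (2.8333)·(-1.8333) + (-0.1667)·(2.1667) + (-2.1667)·(1.1667) + (-0.1667)·(-1.8333)) / 5 = -3.8333/5 = -0.7667
  s[Z,Z] = ((-1.8333)·(-1.8333) + (2.1667)·(2.1667) + (-1.8333)·(-1.8333) + (2.1667)·(2.1667) + (1.1667)·(1.1667) + (-1.8333)·(-1.8333)) / 5 = 20.8333/5 = 4.1667
  Sample standard deviations s_i = √(s[i,i]):
  s(X) = √(4.9667) = 2.2286
  s(Y) = √(2.9667) = 1.7224
  s(Z) = √(4.1667) = 2.0412

Step 3 — r_{ij} = s_{ij} / (s_i · s_j):
  r[X,X] = 1 (diagonal).
  r[X,Y] = 0.4333 / (2.2286 · 1.7224) = 0.4333 / 3.8385 = 0.1129
  r[X,Z] = -3.6333 / (2.2286 · 2.0412) = -3.6333 / 4.5491 = -0.7987
  r[Y,Y] = 1 (diagonal).
  r[Y,Z] = -0.7667 / (1.7224 · 2.0412) = -0.7667 / 3.5158 = -0.2181
  r[Z,Z] = 1 (diagonal).

R is symmetric with unit diagonal. Assembling:

R = [[1, 0.1129, -0.7987],
 [0.1129, 1, -0.2181],
 [-0.7987, -0.2181, 1]]


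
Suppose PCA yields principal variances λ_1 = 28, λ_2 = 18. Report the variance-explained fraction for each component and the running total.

Step 1 — total variance = trace(Sigma) = Σ λ_i = 28 + 18 = 46.

Step 2 — fraction explained by component i = λ_i / Σ λ:
  PC1: 28/46 = 0.6087
  PC2: 18/46 = 0.3913

Step 3 — cumulative fraction after k components = (λ_1 + ... + λ_k) / Σ λ:
  k = 1: 28/46 = 0.6087
  k = 2: (28 + 18)/46 = 46/46 = 1

Summary (fraction, with percent):

explained: PC1 0.6087 (60.87%), PC2 0.3913 (39.13%);  cumulative: 0.6087, 1


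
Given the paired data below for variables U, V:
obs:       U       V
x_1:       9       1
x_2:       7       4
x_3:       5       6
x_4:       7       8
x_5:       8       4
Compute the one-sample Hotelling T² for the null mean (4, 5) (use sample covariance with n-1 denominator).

Step 1 — sample mean vector:
  mean(U) = (9 + 7 + 5 + 7 + 8) / 5 = 36/5 = 7.2
  mean(V) = (1 + 4 + 6 + 8 + 4) / 5 = 23/5 = 4.6
  x̄ = (7.2, 4.6),  deviation x̄ - mu_0 = (7.2, 4.6) - (4, 5) = (3.2, -0.4).

Step 2 — sample covariance matrix, S[i,j] = (1/(n-1)) · Σ_k (x_{k,i} - mean_i) · (x_{k,j} - mean_j), divisor n-1 = 4:
  S[U,U] = ((1.8)·(1.8) + (-0.2)·(-0.2) + (-2.2)·(-2.2) + (-0.2)·(-0.2) + (0.8)·(0.8)) / 4 = 8.8/4 = 2.2
  S[U,V] = ((1.8)·(-3.6) + (-0.2)·(-0.6) + (-2.2)·(1.4) + (-0.2)·(3.4) + (0.8)·(-0.6)) / 4 = -10.6/4 = -2.65
  S[V,V] = ((-3.6)·(-3.6) + (-0.6)·(-0.6) + (1.4)·(1.4) + (3.4)·(3.4) + (-0.6)·(-0.6)) / 4 = 27.2/4 = 6.8
  S = [[2.2, -2.65],
 [-2.65, 6.8]].

Step 3 — invert S. det(S) = 2.2·6.8 - (-2.65)² = 7.9375.
  S^{-1} = (1/det) · [[d, -b], [-b, a]] = [[0.8567, 0.3339],
 [0.3339, 0.2772]].

Step 4 — quadratic form (x̄ - mu_0)^T · S^{-1} · (x̄ - mu_0):
  S^{-1} · (x̄ - mu_0) = (2.6079, 0.9575),
  (x̄ - mu_0)^T · [...] = (3.2)·(2.6079) + (-0.4)·(0.9575) = 7.9622.

Step 5 — scale by n: T² = 5 · 7.9622 = 39.811.

T² ≈ 39.811


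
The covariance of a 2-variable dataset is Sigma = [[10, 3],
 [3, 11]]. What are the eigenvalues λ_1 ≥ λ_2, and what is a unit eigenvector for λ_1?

Step 1 — characteristic polynomial of 2×2 Sigma:
  det(Sigma - λI) = λ² - trace · λ + det = 0.
  trace = 10 + 11 = 21, det = 10·11 - (3)² = 101.
Step 2 — discriminant:
  Δ = trace² - 4·det = 441 - 404 = 37.
Step 3 — eigenvalues:
  λ = (trace ± √Δ)/2 = (21 ± 6.0828)/2,
  λ_1 = 13.5414,  λ_2 = 7.4586.

Step 4 — unit eigenvector for λ_1: solve (Sigma - λ_1 I)v = 0. First row:
  (10 - 13.5414)·v_x + (3)·v_y = 0, i.e. (-3.5414)·v_x + (3)·v_y = 0,
  so v ∝ (b, λ_1 - a) = (3, 3.5414) = u.
  ||u|| = √((3)² + (3.5414)²) = √(21.5414) ≈ 4.6413,
  v_1 = u/||u|| ≈ (0.6464, 0.763) (||v_1|| = 1).

λ_1 = 13.5414,  λ_2 = 7.4586;  v_1 ≈ (0.6464, 0.763)


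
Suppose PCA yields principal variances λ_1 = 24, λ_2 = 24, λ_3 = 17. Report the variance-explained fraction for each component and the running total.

Step 1 — total variance = trace(Sigma) = Σ λ_i = 24 + 24 + 17 = 65.

Step 2 — fraction explained by component i = λ_i / Σ λ:
  PC1: 24/65 = 0.3692
  PC2: 24/65 = 0.3692
  PC3: 17/65 = 0.2615

Step 3 — cumulative fraction after k components = (λ_1 + ... + λ_k) / Σ λ:
  k = 1: 24/65 = 0.3692
  k = 2: (24 + 24)/65 = 48/65 = 0.7385
  k = 3: (24 + 24 + 17)/65 = 65/65 = 1

Summary (fraction, with percent):

explained: PC1 0.3692 (36.92%), PC2 0.3692 (36.92%), PC3 0.2615 (26.15%);  cumulative: 0.3692, 0.7385, 1


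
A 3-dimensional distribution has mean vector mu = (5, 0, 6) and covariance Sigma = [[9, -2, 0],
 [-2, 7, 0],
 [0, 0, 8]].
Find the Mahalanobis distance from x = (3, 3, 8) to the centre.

Step 1 — centre the observation: (x - mu) = (-2, 3, 2).

Step 2 — invert Sigma (cofactor / det for 3×3, or solve directly):
  Sigma^{-1} = [[0.1186, 0.0339, 0],
 [0.0339, 0.1525, 0],
 [0, 0, 0.125]].

Step 3 — form the quadratic (x - mu)^T · Sigma^{-1} · (x - mu):
  Sigma^{-1} · (x - mu) = (-0.1356, 0.3898, 0.25).
  (x - mu)^T · [Sigma^{-1} · (x - mu)] = (-2)·(-0.1356) + (3)·(0.3898) + (2)·(0.25) = 1.9407.

Step 4 — take square root: d = √(1.9407) ≈ 1.3931.

d(x, mu) = √(1.9407) ≈ 1.3931


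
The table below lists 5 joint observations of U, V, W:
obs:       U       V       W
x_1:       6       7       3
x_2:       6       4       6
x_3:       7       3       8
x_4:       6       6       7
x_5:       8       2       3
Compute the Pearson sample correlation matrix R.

Step 1 — column means:
  mean(U) = (6 + 6 + 7 + 6 + 8) / 5 = 33/5 = 6.6
  mean(V) = (7 + 4 + 3 + 6 + 2) / 5 = 22/5 = 4.4
  mean(W) = (3 + 6 + 8 + 7 + 3) / 5 = 27/5 = 5.4

Step 2 — sample variances and covariances s[i,j] = (1/(n-1)) · Σ_k (x_{k,i} - mean_i) · (x_{k,j} - mean_j), with n-1 = 4:
  s[U,U] = ((-0.6)·(-0.6) + (-0.6)·(-0.6) + (0.4)·(0.4) + (-0.6)·(-0.6) + (1.4)·(1.4)) / 4 = 3.2/4 = 0.8
  s[U,V] = ((-0.6)·(2.6) + (-0.6)·(-0.4) + (0.4)·(-1.4) + (-0.6)·(1.6) + (1.4)·(-2.4)) / 4 = -6.2/4 = -1.55
  s[U,W] = ((-0.6)·(-2.4) + (-0.6)·(0.6) + (0.4)·(2.6) + (-0.6)·(1.6) + (1.4)·(-2.4)) / 4 = -2.2/4 = -0.55
  s[V,V] = ((2.6)·(2.6) + (-0.4)·(-0.4) + (-1.4)·(-1.4) + (1.6)·(1.6) + (-2.4)·(-2.4)) / 4 = 17.2/4 = 4.3
  s[V,W] = ((2.6)·(-2.4) + (-0.4)·(0.6) + (-1.4)·(2.6) + (1.6)·(1.6) + (-2.4)·(-2.4)) / 4 = -1.8/4 = -0.45
  s[W,W] = ((-2.4)·(-2.4) + (0.6)·(0.6) + (2.6)·(2.6) + (1.6)·(1.6) + (-2.4)·(-2.4)) / 4 = 21.2/4 = 5.3
  Sample standard deviations s_i = √(s[i,i]):
  s(U) = √(0.8) = 0.8944
  s(V) = √(4.3) = 2.0736
  s(W) = √(5.3) = 2.3022

Step 3 — r_{ij} = s_{ij} / (s_i · s_j):
  r[U,U] = 1 (diagonal).
  r[U,V] = -1.55 / (0.8944 · 2.0736) = -1.55 / 1.8547 = -0.8357
  r[U,W] = -0.55 / (0.8944 · 2.3022) = -0.55 / 2.0591 = -0.2671
  r[V,V] = 1 (diagonal).
  r[V,W] = -0.45 / (2.0736 · 2.3022) = -0.45 / 4.7739 = -0.0943
  r[W,W] = 1 (diagonal).

R is symmetric with unit diagonal. Assembling:

R = [[1, -0.8357, -0.2671],
 [-0.8357, 1, -0.0943],
 [-0.2671, -0.0943, 1]]


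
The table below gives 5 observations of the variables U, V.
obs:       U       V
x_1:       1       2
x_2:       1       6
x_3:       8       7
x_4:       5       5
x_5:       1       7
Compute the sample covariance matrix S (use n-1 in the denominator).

Step 1 — column means:
  mean(U) = (1 + 1 + 8 + 5 + 1) / 5 = 16/5 = 3.2
  mean(V) = (2 + 6 + 7 + 5 + 7) / 5 = 27/5 = 5.4

Step 2 — sample covariance S[i,j] = (1/(n-1)) · Σ_k (x_{k,i} - mean_i) · (x_{k,j} - mean_j), with n-1 = 4.
  S[U,U] = ((-2.2)·(-2.2) + (-2.2)·(-2.2) + (4.8)·(4.8) + (1.8)·(1.8) + (-2.2)·(-2.2)) / 4 = 40.8/4 = 10.2
  S[U,V] = ((-2.2)·(-3.4) + (-2.2)·(0.6) + (4.8)·(1.6) + (1.8)·(-0.4) + (-2.2)·(1.6)) / 4 = 9.6/4 = 2.4
  S[V,V] = ((-3.4)·(-3.4) + (0.6)·(0.6) + (1.6)·(1.6) + (-0.4)·(-0.4) + (1.6)·(1.6)) / 4 = 17.2/4 = 4.3

S is symmetric (S[j,i] = S[i,j]). Assembling:

S = [[10.2, 2.4],
 [2.4, 4.3]]


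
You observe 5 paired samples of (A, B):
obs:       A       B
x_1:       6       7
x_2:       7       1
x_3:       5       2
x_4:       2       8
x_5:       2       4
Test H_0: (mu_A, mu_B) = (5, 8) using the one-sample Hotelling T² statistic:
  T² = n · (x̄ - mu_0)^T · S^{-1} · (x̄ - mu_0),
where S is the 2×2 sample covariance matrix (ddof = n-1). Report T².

Step 1 — sample mean vector:
  mean(A) = (6 + 7 + 5 + 2 + 2) / 5 = 22/5 = 4.4
  mean(B) = (7 + 1 + 2 + 8 + 4) / 5 = 22/5 = 4.4
  x̄ = (4.4, 4.4),  deviation x̄ - mu_0 = (4.4, 4.4) - (5, 8) = (-0.6, -3.6).

Step 2 — sample covariance matrix, S[i,j] = (1/(n-1)) · Σ_k (x_{k,i} - mean_i) · (x_{k,j} - mean_j), divisor n-1 = 4:
  S[A,A] = ((1.6)·(1.6) + (2.6)·(2.6) + (0.6)·(0.6) + (-2.4)·(-2.4) + (-2.4)·(-2.4)) / 4 = 21.2/4 = 5.3
  S[A,B] = ((1.6)·(2.6) + (2.6)·(-3.4) + (0.6)·(-2.4) + (-2.4)·(3.6) + (-2.4)·(-0.4)) / 4 = -13.8/4 = -3.45
  S[B,B] = ((2.6)·(2.6) + (-3.4)·(-3.4) + (-2.4)·(-2.4) + (3.6)·(3.6) + (-0.4)·(-0.4)) / 4 = 37.2/4 = 9.3
  S = [[5.3, -3.45],
 [-3.45, 9.3]].

Step 3 — invert S. det(S) = 5.3·9.3 - (-3.45)² = 37.3875.
  S^{-1} = (1/det) · [[d, -b], [-b, a]] = [[0.2487, 0.0923],
 [0.0923, 0.1418]].

Step 4 — quadratic form (x̄ - mu_0)^T · S^{-1} · (x̄ - mu_0):
  S^{-1} · (x̄ - mu_0) = (-0.4814, -0.5657),
  (x̄ - mu_0)^T · [...] = (-0.6)·(-0.4814) + (-3.6)·(-0.5657) = 2.3254.

Step 5 — scale by n: T² = 5 · 2.3254 = 11.6269.

T² ≈ 11.6269


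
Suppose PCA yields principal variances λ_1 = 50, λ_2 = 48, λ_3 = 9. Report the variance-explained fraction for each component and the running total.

Step 1 — total variance = trace(Sigma) = Σ λ_i = 50 + 48 + 9 = 107.

Step 2 — fraction explained by component i = λ_i / Σ λ:
  PC1: 50/107 = 0.4673
  PC2: 48/107 = 0.4486
  PC3: 9/107 = 0.0841

Step 3 — cumulative fraction after k components = (λ_1 + ... + λ_k) / Σ λ:
  k = 1: 50/107 = 0.4673
  k = 2: (50 + 48)/107 = 98/107 = 0.9159
  k = 3: (50 + 48 + 9)/107 = 107/107 = 1

Summary (fraction, with percent):

explained: PC1 0.4673 (46.73%), PC2 0.4486 (44.86%), PC3 0.0841 (8.41%);  cumulative: 0.4673, 0.9159, 1


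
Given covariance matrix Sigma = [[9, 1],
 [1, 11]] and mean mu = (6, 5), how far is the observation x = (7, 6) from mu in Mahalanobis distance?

Step 1 — centre the observation: (x - mu) = (1, 1).

Step 2 — invert Sigma. det(Sigma) = 9·11 - (1)² = 98.
  Sigma^{-1} = (1/det) · [[d, -b], [-b, a]] = [[0.1122, -0.0102],
 [-0.0102, 0.0918]].

Step 3 — form the quadratic (x - mu)^T · Sigma^{-1} · (x - mu):
  Sigma^{-1} · (x - mu) = (0.102, 0.0816).
  (x - mu)^T · [Sigma^{-1} · (x - mu)] = (1)·(0.102) + (1)·(0.0816) = 0.1837.

Step 4 — take square root: d = √(0.1837) ≈ 0.4286.

d(x, mu) = √(0.1837) ≈ 0.4286


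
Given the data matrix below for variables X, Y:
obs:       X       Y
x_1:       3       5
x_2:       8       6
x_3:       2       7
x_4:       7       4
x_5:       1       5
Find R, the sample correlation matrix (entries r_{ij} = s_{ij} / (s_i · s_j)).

Step 1 — column means:
  mean(X) = (3 + 8 + 2 + 7 + 1) / 5 = 21/5 = 4.2
  mean(Y) = (5 + 6 + 7 + 4 + 5) / 5 = 27/5 = 5.4

Step 2 — sample variances and covariances s[i,j] = (1/(n-1)) · Σ_k (x_{k,i} - mean_i) · (x_{k,j} - mean_j), with n-1 = 4:
  s[X,X] = ((-1.2)·(-1.2) + (3.8)·(3.8) + (-2.2)·(-2.2) + (2.8)·(2.8) + (-3.2)·(-3.2)) / 4 = 38.8/4 = 9.7
  s[X,Y] = ((-1.2)·(-0.4) + (3.8)·(0.6) + (-2.2)·(1.6) + (2.8)·(-1.4) + (-3.2)·(-0.4)) / 4 = -3.4/4 = -0.85
  s[Y,Y] = ((-0.4)·(-0.4) + (0.6)·(0.6) + (1.6)·(1.6) + (-1.4)·(-1.4) + (-0.4)·(-0.4)) / 4 = 5.2/4 = 1.3
  Sample standard deviations s_i = √(s[i,i]):
  s(X) = √(9.7) = 3.1145
  s(Y) = √(1.3) = 1.1402

Step 3 — r_{ij} = s_{ij} / (s_i · s_j):
  r[X,X] = 1 (diagonal).
  r[X,Y] = -0.85 / (3.1145 · 1.1402) = -0.85 / 3.5511 = -0.2394
  r[Y,Y] = 1 (diagonal).

R is symmetric with unit diagonal. Assembling:

R = [[1, -0.2394],
 [-0.2394, 1]]


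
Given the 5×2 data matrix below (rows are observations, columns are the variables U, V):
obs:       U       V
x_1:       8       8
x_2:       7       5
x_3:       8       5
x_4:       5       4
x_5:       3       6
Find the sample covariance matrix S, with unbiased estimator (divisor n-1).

Step 1 — column means:
  mean(U) = (8 + 7 + 8 + 5 + 3) / 5 = 31/5 = 6.2
  mean(V) = (8 + 5 + 5 + 4 + 6) / 5 = 28/5 = 5.6

Step 2 — sample covariance S[i,j] = (1/(n-1)) · Σ_k (x_{k,i} - mean_i) · (x_{k,j} - mean_j), with n-1 = 4.
  S[U,U] = ((1.8)·(1.8) + (0.8)·(0.8) + (1.8)·(1.8) + (-1.2)·(-1.2) + (-3.2)·(-3.2)) / 4 = 18.8/4 = 4.7
  S[U,V] = ((1.8)·(2.4) + (0.8)·(-0.6) + (1.8)·(-0.6) + (-1.2)·(-1.6) + (-3.2)·(0.4)) / 4 = 3.4/4 = 0.85
  S[V,V] = ((2.4)·(2.4) + (-0.6)·(-0.6) + (-0.6)·(-0.6) + (-1.6)·(-1.6) + (0.4)·(0.4)) / 4 = 9.2/4 = 2.3

S is symmetric (S[j,i] = S[i,j]). Assembling:

S = [[4.7, 0.85],
 [0.85, 2.3]]


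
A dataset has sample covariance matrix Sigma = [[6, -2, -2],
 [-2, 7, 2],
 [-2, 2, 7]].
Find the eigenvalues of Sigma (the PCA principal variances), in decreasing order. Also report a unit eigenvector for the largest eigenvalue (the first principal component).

Step 1 — characteristic polynomial p(λ) = det(λI - Sigma) = λ³ - tr·λ² + c_1·λ - det, where tr = trace, c_1 = sum of the principal 2×2 minors, det = det(Sigma):
  tr = 6 + 7 + 7 = 20,
  c_1 = (6·7 - (-2)²) + (6·7 - (-2)²) + (7·7 - (2)²) = 38 + 38 + 45 = 121,
  det = 6·(7·7 - (2)²) - (-2)·((-2)·7 - (2)·(-2)) + (-2)·((-2)·(2) - 7·(-2)) = 6·(45) - (-2)·(-10) + (-2)·(10) = 230.
  So p(λ) = λ³ - 20λ² + 121λ - 230.
Step 2 — look for an integer root (rational root theorem: any rational root is an integer divisor of 230). Testing λ = 5:
  p(5) = 125 - 500 + 605 - 230 = 0  ✓
  Dividing out (λ - 5): p(λ) = (λ - 5)(λ² - 15λ + 46).
Step 3 — remaining eigenvalues from the quadratic λ² - 15λ + 46 = 0:
  Δ = 15² - 4·46 = 225 - 184 = 41,  λ = (15 ± √41)/2 = (15 ± 6.4031)/2 ≈ 10.7016 or 4.2984.
  Sorted: λ_1 = 10.7016,  λ_2 = 5,  λ_3 = 4.2984  (check: sum = 20 = tr ✓).

Step 4 — unit eigenvector for λ_1 ≈ 10.7016: v spans the null space of (Sigma - λ_1 I), whose rows are
  r_1 = (-4.7016, -2, -2),  r_2 = (-2, -3.7016, 2),  r_3 = (-2, 2, -3.7016).
  v is orthogonal to every row, so take v ∝ r_1 × r_2 = ((-2)·(2) - (-2)·(-3.7016), (-2)·(-2) - (-4.7016)·(2), (-4.7016)·(-3.7016) - (-2)·(-2)) ≈ (-11.4031, 13.4031, 13.4031).
  Rescale (multiply by -1 so the first nonzero entry is positive): u = (11.4031, -13.4031, -13.4031).
  ||u|| = √((11.4031)² + (-13.4031)² + (-13.4031)²) = √(489.3187) ≈ 22.1205,  v_1 = u/||u|| ≈ (0.5155, -0.6059, -0.6059) (||v_1|| = 1).

λ_1 = 10.7016,  λ_2 = 5,  λ_3 = 4.2984;  v_1 ≈ (0.5155, -0.6059, -0.6059)


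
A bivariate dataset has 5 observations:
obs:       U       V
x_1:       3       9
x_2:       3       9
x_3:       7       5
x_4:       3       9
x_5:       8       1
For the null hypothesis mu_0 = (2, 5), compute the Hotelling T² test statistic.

Step 1 — sample mean vector:
  mean(U) = (3 + 3 + 7 + 3 + 8) / 5 = 24/5 = 4.8
  mean(V) = (9 + 9 + 5 + 9 + 1) / 5 = 33/5 = 6.6
  x̄ = (4.8, 6.6),  deviation x̄ - mu_0 = (4.8, 6.6) - (2, 5) = (2.8, 1.6).

Step 2 — sample covariance matrix, S[i,j] = (1/(n-1)) · Σ_k (x_{k,i} - mean_i) · (x_{k,j} - mean_j), divisor n-1 = 4:
  S[U,U] = ((-1.8)·(-1.8) + (-1.8)·(-1.8) + (2.2)·(2.2) + (-1.8)·(-1.8) + (3.2)·(3.2)) / 4 = 24.8/4 = 6.2
  S[U,V] = ((-1.8)·(2.4) + (-1.8)·(2.4) + (2.2)·(-1.6) + (-1.8)·(2.4) + (3.2)·(-5.6)) / 4 = -34.4/4 = -8.6
  S[V,V] = ((2.4)·(2.4) + (2.4)·(2.4) + (-1.6)·(-1.6) + (2.4)·(2.4) + (-5.6)·(-5.6)) / 4 = 51.2/4 = 12.8
  S = [[6.2, -8.6],
 [-8.6, 12.8]].

Step 3 — invert S. det(S) = 6.2·12.8 - (-8.6)² = 5.4.
  S^{-1} = (1/det) · [[d, -b], [-b, a]] = [[2.3704, 1.5926],
 [1.5926, 1.1481]].

Step 4 — quadratic form (x̄ - mu_0)^T · S^{-1} · (x̄ - mu_0):
  S^{-1} · (x̄ - mu_0) = (9.1852, 6.2963),
  (x̄ - mu_0)^T · [...] = (2.8)·(9.1852) + (1.6)·(6.2963) = 35.7926.

Step 5 — scale by n: T² = 5 · 35.7926 = 178.963.

T² ≈ 178.963


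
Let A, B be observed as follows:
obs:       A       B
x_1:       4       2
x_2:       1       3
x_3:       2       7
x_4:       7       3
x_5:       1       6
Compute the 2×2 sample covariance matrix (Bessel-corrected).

Step 1 — column means:
  mean(A) = (4 + 1 + 2 + 7 + 1) / 5 = 15/5 = 3
  mean(B) = (2 + 3 + 7 + 3 + 6) / 5 = 21/5 = 4.2

Step 2 — sample covariance S[i,j] = (1/(n-1)) · Σ_k (x_{k,i} - mean_i) · (x_{k,j} - mean_j), with n-1 = 4.
  S[A,A] = ((1)·(1) + (-2)·(-2) + (-1)·(-1) + (4)·(4) + (-2)·(-2)) / 4 = 26/4 = 6.5
  S[A,B] = ((1)·(-2.2) + (-2)·(-1.2) + (-1)·(2.8) + (4)·(-1.2) + (-2)·(1.8)) / 4 = -11/4 = -2.75
  S[B,B] = ((-2.2)·(-2.2) + (-1.2)·(-1.2) + (2.8)·(2.8) + (-1.2)·(-1.2) + (1.8)·(1.8)) / 4 = 18.8/4 = 4.7

S is symmetric (S[j,i] = S[i,j]). Assembling:

S = [[6.5, -2.75],
 [-2.75, 4.7]]


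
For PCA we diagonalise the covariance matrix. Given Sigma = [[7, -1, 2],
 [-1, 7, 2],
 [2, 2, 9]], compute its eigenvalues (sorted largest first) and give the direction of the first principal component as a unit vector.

Step 1 — characteristic polynomial p(λ) = det(λI - Sigma) = λ³ - tr·λ² + c_1·λ - det, where tr = trace, c_1 = sum of the principal 2×2 minors, det = det(Sigma):
  tr = 7 + 7 + 9 = 23,
  c_1 = (7·7 - (-1)²) + (7·9 - (2)²) + (7·9 - (2)²) = 48 + 59 + 59 = 166,
  det = 7·(7·9 - (2)²) - (-1)·((-1)·9 - (2)·(2)) + (2)·((-1)·(2) - 7·(2)) = 7·(59) - (-1)·(-13) + (2)·(-16) = 368.
  So p(λ) = λ³ - 23λ² + 166λ - 368.
Step 2 — look for an integer root (rational root theorem: any rational root is an integer divisor of 368). Testing λ = 8:
  p(8) = 512 - 1472 + 1328 - 368 = 0  ✓
  Dividing out (λ - 8): p(λ) = (λ - 8)(λ² - 15λ + 46).
Step 3 — remaining eigenvalues from the quadratic λ² - 15λ + 46 = 0:
  Δ = 15² - 4·46 = 225 - 184 = 41,  λ = (15 ± √41)/2 = (15 ± 6.4031)/2 ≈ 10.7016 or 4.2984.
  Sorted: λ_1 = 10.7016,  λ_2 = 8,  λ_3 = 4.2984  (check: sum = 23 = tr ✓).

Step 4 — unit eigenvector for λ_1 ≈ 10.7016: v spans the null space of (Sigma - λ_1 I), whose rows are
  r_1 = (-3.7016, -1, 2),  r_2 = (-1, -3.7016, 2),  r_3 = (2, 2, -1.7016).
  v is orthogonal to every row, so take v ∝ r_1 × r_2 = ((-1)·(2) - (2)·(-3.7016), (2)·(-1) - (-3.7016)·(2), (-3.7016)·(-3.7016) - (-1)·(-1)) ≈ (5.4031, 5.4031, 12.7016).
  Let u = (5.4031, 5.4031, 12.7016).
  ||u|| = √((5.4031)² + (5.4031)² + (12.7016)²) = √(219.7172) ≈ 14.8229,  v_1 = u/||u|| ≈ (0.3645, 0.3645, 0.8569) (||v_1|| = 1).

λ_1 = 10.7016,  λ_2 = 8,  λ_3 = 4.2984;  v_1 ≈ (0.3645, 0.3645, 0.8569)


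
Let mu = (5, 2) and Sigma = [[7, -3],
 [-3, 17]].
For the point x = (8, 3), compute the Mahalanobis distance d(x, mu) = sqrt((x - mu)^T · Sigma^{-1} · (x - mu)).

Step 1 — centre the observation: (x - mu) = (3, 1).

Step 2 — invert Sigma. det(Sigma) = 7·17 - (-3)² = 110.
  Sigma^{-1} = (1/det) · [[d, -b], [-b, a]] = [[0.1545, 0.0273],
 [0.0273, 0.0636]].

Step 3 — form the quadratic (x - mu)^T · Sigma^{-1} · (x - mu):
  Sigma^{-1} · (x - mu) = (0.4909, 0.1455).
  (x - mu)^T · [Sigma^{-1} · (x - mu)] = (3)·(0.4909) + (1)·(0.1455) = 1.6182.

Step 4 — take square root: d = √(1.6182) ≈ 1.2721.

d(x, mu) = √(1.6182) ≈ 1.2721


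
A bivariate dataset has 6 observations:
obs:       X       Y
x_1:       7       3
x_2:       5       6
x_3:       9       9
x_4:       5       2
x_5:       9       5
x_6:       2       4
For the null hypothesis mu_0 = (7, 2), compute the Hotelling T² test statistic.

Step 1 — sample mean vector:
  mean(X) = (7 + 5 + 9 + 5 + 9 + 2) / 6 = 37/6 = 6.1667
  mean(Y) = (3 + 6 + 9 + 2 + 5 + 4) / 6 = 29/6 = 4.8333
  x̄ = (6.1667, 4.8333),  deviation x̄ - mu_0 = (6.1667, 4.8333) - (7, 2) = (-0.8333, 2.8333).

Step 2 — sample covariance matrix, S[i,j] = (1/(n-1)) · Σ_k (x_{k,i} - mean_i) · (x_{k,j} - mean_j), divisor n-1 = 5:
  S[X,X] = ((0.8333)·(0.8333) + (-1.1667)·(-1.1667) + (2.8333)·(2.8333) + (-1.1667)·(-1.1667) + (2.8333)·(2.8333) + (-4.1667)·(-4.1667)) / 5 = 36.8333/5 = 7.3667
  S[X,Y] = ((0.8333)·(-1.8333) + (-1.1667)·(1.1667) + (2.8333)·(4.1667) + (-1.1667)·(-2.8333) + (2.8333)·(0.1667) + (-4.1667)·(-0.8333)) / 5 = 16.1667/5 = 3.2333
  S[Y,Y] = ((-1.8333)·(-1.8333) + (1.1667)·(1.1667) + (4.1667)·(4.1667) + (-2.8333)·(-2.8333) + (0.1667)·(0.1667) + (-0.8333)·(-0.8333)) / 5 = 30.8333/5 = 6.1667
  S = [[7.3667, 3.2333],
 [3.2333, 6.1667]].

Step 3 — invert S. det(S) = 7.3667·6.1667 - (3.2333)² = 34.9733.
  S^{-1} = (1/det) · [[d, -b], [-b, a]] = [[0.1763, -0.0925],
 [-0.0925, 0.2106]].

Step 4 — quadratic form (x̄ - mu_0)^T · S^{-1} · (x̄ - mu_0):
  S^{-1} · (x̄ - mu_0) = (-0.4089, 0.6738),
  (x̄ - mu_0)^T · [...] = (-0.8333)·(-0.4089) + (2.8333)·(0.6738) = 2.25.

Step 5 — scale by n: T² = 6 · 2.25 = 13.4998.

T² ≈ 13.4998


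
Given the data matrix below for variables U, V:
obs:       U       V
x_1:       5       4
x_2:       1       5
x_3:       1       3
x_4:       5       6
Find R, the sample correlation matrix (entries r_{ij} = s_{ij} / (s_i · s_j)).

Step 1 — column means:
  mean(U) = (5 + 1 + 1 + 5) / 4 = 12/4 = 3
  mean(V) = (4 + 5 + 3 + 6) / 4 = 18/4 = 4.5

Step 2 — sample variances and covariances s[i,j] = (1/(n-1)) · Σ_k (x_{k,i} - mean_i) · (x_{k,j} - mean_j), with n-1 = 3:
  s[U,U] = ((2)·(2) + (-2)·(-2) + (-2)·(-2) + (2)·(2)) / 3 = 16/3 = 5.3333
  s[U,V] = ((2)·(-0.5) + (-2)·(0.5) + (-2)·(-1.5) + (2)·(1.5)) / 3 = 4/3 = 1.3333
  s[V,V] = ((-0.5)·(-0.5) + (0.5)·(0.5) + (-1.5)·(-1.5) + (1.5)·(1.5)) / 3 = 5/3 = 1.6667
  Sample standard deviations s_i = √(s[i,i]):
  s(U) = √(5.3333) = 2.3094
  s(V) = √(1.6667) = 1.291

Step 3 — r_{ij} = s_{ij} / (s_i · s_j):
  r[U,U] = 1 (diagonal).
  r[U,V] = 1.3333 / (2.3094 · 1.291) = 1.3333 / 2.9814 = 0.4472
  r[V,V] = 1 (diagonal).

R is symmetric with unit diagonal. Assembling:

R = [[1, 0.4472],
 [0.4472, 1]]


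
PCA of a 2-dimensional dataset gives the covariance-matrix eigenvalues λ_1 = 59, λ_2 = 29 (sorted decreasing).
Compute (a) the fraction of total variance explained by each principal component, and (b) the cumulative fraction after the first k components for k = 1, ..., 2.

Step 1 — total variance = trace(Sigma) = Σ λ_i = 59 + 29 = 88.

Step 2 — fraction explained by component i = λ_i / Σ λ:
  PC1: 59/88 = 0.6705
  PC2: 29/88 = 0.3295

Step 3 — cumulative fraction after k components = (λ_1 + ... + λ_k) / Σ λ:
  k = 1: 59/88 = 0.6705
  k = 2: (59 + 29)/88 = 88/88 = 1

Summary (fraction, with percent):

explained: PC1 0.6705 (67.05%), PC2 0.3295 (32.95%);  cumulative: 0.6705, 1


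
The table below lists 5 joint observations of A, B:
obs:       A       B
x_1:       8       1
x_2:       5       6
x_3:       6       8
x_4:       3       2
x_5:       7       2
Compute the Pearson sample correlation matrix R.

Step 1 — column means:
  mean(A) = (8 + 5 + 6 + 3 + 7) / 5 = 29/5 = 5.8
  mean(B) = (1 + 6 + 8 + 2 + 2) / 5 = 19/5 = 3.8

Step 2 — sample variances and covariances s[i,j] = (1/(n-1)) · Σ_k (x_{k,i} - mean_i) · (x_{k,j} - mean_j), with n-1 = 4:
  s[A,A] = ((2.2)·(2.2) + (-0.8)·(-0.8) + (0.2)·(0.2) + (-2.8)·(-2.8) + (1.2)·(1.2)) / 4 = 14.8/4 = 3.7
  s[A,B] = ((2.2)·(-2.8) + (-0.8)·(2.2) + (0.2)·(4.2) + (-2.8)·(-1.8) + (1.2)·(-1.8)) / 4 = -4.2/4 = -1.05
  s[B,B] = ((-2.8)·(-2.8) + (2.2)·(2.2) + (4.2)·(4.2) + (-1.8)·(-1.8) + (-1.8)·(-1.8)) / 4 = 36.8/4 = 9.2
  Sample standard deviations s_i = √(s[i,i]):
  s(A) = √(3.7) = 1.9235
  s(B) = √(9.2) = 3.0332

Step 3 — r_{ij} = s_{ij} / (s_i · s_j):
  r[A,A] = 1 (diagonal).
  r[A,B] = -1.05 / (1.9235 · 3.0332) = -1.05 / 5.8344 = -0.18
  r[B,B] = 1 (diagonal).

R is symmetric with unit diagonal. Assembling:

R = [[1, -0.18],
 [-0.18, 1]]


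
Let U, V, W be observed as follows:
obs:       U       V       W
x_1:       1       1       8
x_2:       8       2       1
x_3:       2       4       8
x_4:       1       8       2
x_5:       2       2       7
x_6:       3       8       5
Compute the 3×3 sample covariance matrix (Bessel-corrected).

Step 1 — column means:
  mean(U) = (1 + 8 + 2 + 1 + 2 + 3) / 6 = 17/6 = 2.8333
  mean(V) = (1 + 2 + 4 + 8 + 2 + 8) / 6 = 25/6 = 4.1667
  mean(W) = (8 + 1 + 8 + 2 + 7 + 5) / 6 = 31/6 = 5.1667

Step 2 — sample covariance S[i,j] = (1/(n-1)) · Σ_k (x_{k,i} - mean_i) · (x_{k,j} - mean_j), with n-1 = 5.
  S[U,U] = ((-1.8333)·(-1.8333) + (5.1667)·(5.1667) + (-0.8333)·(-0.8333) + (-1.8333)·(-1.8333) + (-0.8333)·(-0.8333) + (0.1667)·(0.1667)) / 5 = 34.8333/5 = 6.9667
  S[U,V] = ((-1.8333)·(-3.1667) + (5.1667)·(-2.1667) + (-0.8333)·(-0.1667) + (-1.8333)·(3.8333) + (-0.8333)·(-2.1667) + (0.1667)·(3.8333)) / 5 = -9.8333/5 = -1.9667
  S[U,W] = ((-1.8333)·(2.8333) + (5.1667)·(-4.1667) + (-0.8333)·(2.8333) + (-1.8333)·(-3.1667) + (-0.8333)·(1.8333) + (0.1667)·(-0.1667)) / 5 = -24.8333/5 = -4.9667
  S[V,V] = ((-3.1667)·(-3.1667) + (-2.1667)·(-2.1667) + (-0.1667)·(-0.1667) + (3.8333)·(3.8333) + (-2.1667)·(-2.1667) + (3.8333)·(3.8333)) / 5 = 48.8333/5 = 9.7667
  S[V,W] = ((-3.1667)·(2.8333) + (-2.1667)·(-4.1667) + (-0.1667)·(2.8333) + (3.8333)·(-3.1667) + (-2.1667)·(1.8333) + (3.8333)·(-0.1667)) / 5 = -17.1667/5 = -3.4333
  S[W,W] = ((2.8333)·(2.8333) + (-4.1667)·(-4.1667) + (2.8333)·(2.8333) + (-3.1667)·(-3.1667) + (1.8333)·(1.8333) + (-0.1667)·(-0.1667)) / 5 = 46.8333/5 = 9.3667

S is symmetric (S[j,i] = S[i,j]). Assembling:

S = [[6.9667, -1.9667, -4.9667],
 [-1.9667, 9.7667, -3.4333],
 [-4.9667, -3.4333, 9.3667]]
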